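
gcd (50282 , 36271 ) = 1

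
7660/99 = 77+37/99= 77.37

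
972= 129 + 843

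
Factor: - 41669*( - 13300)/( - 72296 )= - 2^( - 1 ) * 5^2*19^1*1291^( - 1 )*41669^1 = - 19792775/2582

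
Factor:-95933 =  -  23^1*43^1*97^1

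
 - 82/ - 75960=41/37980 = 0.00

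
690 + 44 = 734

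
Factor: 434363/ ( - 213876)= -2^( - 2) * 3^( - 2)*13^( - 1)*457^(  -  1 )*434363^1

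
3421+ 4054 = 7475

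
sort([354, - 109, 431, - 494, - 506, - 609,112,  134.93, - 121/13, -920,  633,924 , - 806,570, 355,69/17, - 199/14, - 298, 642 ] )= [ -920, - 806, - 609,-506, - 494, - 298,-109, - 199/14, - 121/13, 69/17,112,  134.93,354,355,431,570,633,642, 924 ]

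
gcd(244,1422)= 2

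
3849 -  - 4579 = 8428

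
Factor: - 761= - 761^1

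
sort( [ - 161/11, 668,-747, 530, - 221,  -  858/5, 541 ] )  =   [ - 747, - 221, - 858/5 , -161/11,530, 541 , 668 ] 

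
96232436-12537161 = 83695275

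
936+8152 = 9088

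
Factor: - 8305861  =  -29^1*31^1*9239^1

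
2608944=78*33448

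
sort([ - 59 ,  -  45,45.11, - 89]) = [-89, - 59 ,-45, 45.11] 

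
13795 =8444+5351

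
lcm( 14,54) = 378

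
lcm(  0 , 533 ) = 0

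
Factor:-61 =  - 61^1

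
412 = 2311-1899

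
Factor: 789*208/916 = 41028/229 = 2^2*3^1*13^1*229^ ( - 1) *263^1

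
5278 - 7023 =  - 1745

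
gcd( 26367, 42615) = 3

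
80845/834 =80845/834 = 96.94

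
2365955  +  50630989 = 52996944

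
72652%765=742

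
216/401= 216/401 = 0.54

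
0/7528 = 0= 0.00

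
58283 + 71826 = 130109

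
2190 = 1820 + 370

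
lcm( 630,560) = 5040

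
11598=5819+5779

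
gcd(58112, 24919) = 1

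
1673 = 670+1003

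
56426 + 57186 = 113612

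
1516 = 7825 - 6309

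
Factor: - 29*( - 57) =3^1*19^1*29^1 = 1653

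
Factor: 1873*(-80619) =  - 150999387=- 3^1 *7^1*11^1*349^1*1873^1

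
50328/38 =25164/19 = 1324.42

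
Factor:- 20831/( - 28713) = 3^( - 1)*17^(  -  1)*37^1 = 37/51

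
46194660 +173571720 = 219766380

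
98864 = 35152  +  63712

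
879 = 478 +401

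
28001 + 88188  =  116189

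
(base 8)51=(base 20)21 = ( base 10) 41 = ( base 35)16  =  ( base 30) 1b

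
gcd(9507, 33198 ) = 3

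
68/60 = 17/15 = 1.13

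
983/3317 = 983/3317 = 0.30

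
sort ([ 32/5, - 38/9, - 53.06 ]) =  [ - 53.06, - 38/9, 32/5] 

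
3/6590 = 3/6590 =0.00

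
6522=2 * 3261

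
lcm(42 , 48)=336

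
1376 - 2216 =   -  840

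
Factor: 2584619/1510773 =3^(-1)*11^(-1 )*17^( -1 )*2693^ ( - 1 ) *2584619^1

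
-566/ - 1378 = 283/689 = 0.41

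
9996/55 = 9996/55= 181.75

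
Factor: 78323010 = 2^1*3^1*5^1*613^1*4259^1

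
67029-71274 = -4245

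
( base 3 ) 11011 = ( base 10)112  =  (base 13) 88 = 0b1110000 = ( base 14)80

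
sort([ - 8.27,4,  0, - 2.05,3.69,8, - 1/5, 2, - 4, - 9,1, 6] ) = [ - 9, - 8.27, - 4, - 2.05,  -  1/5, 0,  1, 2,3.69,  4, 6,8 ] 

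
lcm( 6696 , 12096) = 374976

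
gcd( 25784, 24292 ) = 4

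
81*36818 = 2982258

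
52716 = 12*4393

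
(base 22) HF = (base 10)389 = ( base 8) 605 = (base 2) 110000101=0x185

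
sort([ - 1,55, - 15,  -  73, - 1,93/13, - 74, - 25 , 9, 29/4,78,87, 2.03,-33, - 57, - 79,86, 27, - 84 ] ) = [-84, - 79,  -  74, - 73, - 57, - 33, - 25,-15, - 1  , - 1,2.03, 93/13,29/4,  9, 27 , 55,78,86,87] 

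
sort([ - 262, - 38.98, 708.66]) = [-262, - 38.98,708.66 ] 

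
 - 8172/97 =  - 85 + 73/97 = -84.25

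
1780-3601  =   - 1821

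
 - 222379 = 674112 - 896491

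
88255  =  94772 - 6517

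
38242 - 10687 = 27555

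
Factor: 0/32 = 0 = 0^1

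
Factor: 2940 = 2^2*3^1*5^1 * 7^2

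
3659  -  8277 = - 4618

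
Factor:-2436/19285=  - 12/95 =- 2^2*3^1 * 5^(- 1 )*19^(-1 ) 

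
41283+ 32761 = 74044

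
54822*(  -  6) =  - 328932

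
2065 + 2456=4521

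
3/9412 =3/9412 = 0.00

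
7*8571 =59997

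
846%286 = 274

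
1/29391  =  1/29391 = 0.00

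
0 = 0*1099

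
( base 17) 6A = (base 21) 57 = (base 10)112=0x70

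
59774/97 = 59774/97 = 616.23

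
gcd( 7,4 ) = 1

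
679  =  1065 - 386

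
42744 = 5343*8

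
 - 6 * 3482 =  - 20892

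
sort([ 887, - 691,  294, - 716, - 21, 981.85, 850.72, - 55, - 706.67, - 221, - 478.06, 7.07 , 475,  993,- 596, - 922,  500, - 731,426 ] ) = [-922, - 731, - 716, - 706.67,  -  691, - 596, -478.06, - 221, - 55, - 21, 7.07, 294, 426,475, 500,850.72, 887,981.85, 993]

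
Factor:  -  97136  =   - 2^4 *13^1 * 467^1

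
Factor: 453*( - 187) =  - 3^1*11^1*17^1*151^1=-84711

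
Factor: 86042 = 2^1*11^1 * 3911^1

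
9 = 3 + 6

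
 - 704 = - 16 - 688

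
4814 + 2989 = 7803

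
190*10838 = 2059220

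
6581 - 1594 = 4987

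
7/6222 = 7/6222 = 0.00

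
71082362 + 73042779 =144125141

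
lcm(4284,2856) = 8568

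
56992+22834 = 79826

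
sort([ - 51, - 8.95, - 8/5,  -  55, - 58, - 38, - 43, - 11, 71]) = [ - 58, - 55 , - 51, - 43, - 38 , - 11,- 8.95, - 8/5, 71]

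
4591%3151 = 1440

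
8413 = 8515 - 102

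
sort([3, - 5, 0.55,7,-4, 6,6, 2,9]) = [ -5, - 4,0.55,2,3, 6,6, 7, 9]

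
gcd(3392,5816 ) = 8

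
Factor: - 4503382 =- 2^1*13^1 * 173207^1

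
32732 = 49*668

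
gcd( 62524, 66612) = 28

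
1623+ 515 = 2138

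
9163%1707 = 628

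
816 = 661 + 155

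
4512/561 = 1504/187= 8.04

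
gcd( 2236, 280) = 4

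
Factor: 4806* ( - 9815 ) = -47170890 = - 2^1*3^3*5^1*13^1*89^1* 151^1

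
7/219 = 7/219=0.03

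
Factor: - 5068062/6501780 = -2^ (  -  1)*3^1*5^( - 1)  *41^( - 1)*127^1 * 739^1 * 881^(-1) = - 281559/361210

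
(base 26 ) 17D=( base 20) 23B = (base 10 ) 871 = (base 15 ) 3d1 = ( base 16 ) 367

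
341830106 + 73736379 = 415566485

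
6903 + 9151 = 16054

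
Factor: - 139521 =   -  3^1*46507^1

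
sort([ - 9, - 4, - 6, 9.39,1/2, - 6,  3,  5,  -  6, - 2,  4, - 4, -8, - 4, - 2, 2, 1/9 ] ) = [ - 9,- 8, - 6,-6, - 6, - 4, - 4, - 4,-2,-2, 1/9,1/2,2,  3, 4,5,9.39 ] 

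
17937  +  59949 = 77886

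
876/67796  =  219/16949 = 0.01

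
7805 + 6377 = 14182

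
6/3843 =2/1281 = 0.00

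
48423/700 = 69+123/700 = 69.18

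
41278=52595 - 11317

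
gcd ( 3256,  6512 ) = 3256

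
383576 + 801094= 1184670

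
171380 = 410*418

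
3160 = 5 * 632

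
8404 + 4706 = 13110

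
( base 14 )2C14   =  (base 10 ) 7858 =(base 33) 774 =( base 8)17262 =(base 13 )3766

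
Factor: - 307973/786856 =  - 2^( - 3 ) * 7^( - 1 )*263^1*1171^1*14051^( - 1 ) 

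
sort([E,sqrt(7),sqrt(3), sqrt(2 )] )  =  [ sqrt( 2 ),sqrt( 3),sqrt(7 ),E]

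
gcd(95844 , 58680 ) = 1956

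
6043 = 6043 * 1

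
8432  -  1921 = 6511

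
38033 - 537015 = -498982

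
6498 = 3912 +2586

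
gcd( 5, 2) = 1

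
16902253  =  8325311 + 8576942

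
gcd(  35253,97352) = 1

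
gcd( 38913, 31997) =7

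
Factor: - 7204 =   -  2^2*1801^1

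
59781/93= 642 + 25/31  =  642.81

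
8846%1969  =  970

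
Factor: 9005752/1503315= 2^3*3^(-2 ) *5^(  -  1)*7^1*11^ (-1)*3037^( - 1 ) * 160817^1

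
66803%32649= 1505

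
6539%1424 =843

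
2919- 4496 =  - 1577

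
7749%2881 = 1987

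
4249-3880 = 369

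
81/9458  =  81/9458= 0.01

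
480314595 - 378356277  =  101958318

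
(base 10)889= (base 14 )477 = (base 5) 12024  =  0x379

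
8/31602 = 4/15801 = 0.00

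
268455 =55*4881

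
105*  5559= 583695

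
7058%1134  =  254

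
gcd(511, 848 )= 1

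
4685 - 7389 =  - 2704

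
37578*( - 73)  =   - 2743194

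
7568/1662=3784/831 = 4.55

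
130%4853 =130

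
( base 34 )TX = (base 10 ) 1019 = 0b1111111011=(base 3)1101202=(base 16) 3fb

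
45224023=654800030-609576007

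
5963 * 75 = 447225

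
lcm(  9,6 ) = 18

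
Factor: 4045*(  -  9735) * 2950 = - 2^1 *3^1*5^4*11^1*59^2*809^1 = - 116165321250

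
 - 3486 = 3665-7151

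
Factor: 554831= 277^1*2003^1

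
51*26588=1355988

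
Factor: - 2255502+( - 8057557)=-10313059 = - 769^1*13411^1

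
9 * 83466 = 751194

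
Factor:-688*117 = - 2^4*3^2* 13^1*43^1 = - 80496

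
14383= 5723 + 8660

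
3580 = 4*895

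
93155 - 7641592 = -7548437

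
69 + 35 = 104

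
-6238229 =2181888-8420117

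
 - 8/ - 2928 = 1/366 = 0.00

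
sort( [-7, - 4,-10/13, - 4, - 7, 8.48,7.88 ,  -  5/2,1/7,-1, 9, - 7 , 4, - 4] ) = [ -7, -7, - 7,  -  4 ,-4,-4, - 5/2, - 1,-10/13,1/7,4,7.88,8.48, 9]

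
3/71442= 1/23814 = 0.00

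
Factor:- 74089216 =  - 2^8*167^1 * 1733^1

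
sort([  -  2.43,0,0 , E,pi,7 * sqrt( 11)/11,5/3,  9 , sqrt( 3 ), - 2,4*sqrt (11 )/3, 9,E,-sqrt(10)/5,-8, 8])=[  -  8,-2.43, - 2,  -  sqrt( 10 )/5,0,0,  5/3,sqrt( 3),  7*sqrt(11 )/11 , E,E, pi,4*sqrt( 11 ) /3,8, 9 , 9 ] 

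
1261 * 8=10088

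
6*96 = 576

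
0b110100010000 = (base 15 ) ECE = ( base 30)3le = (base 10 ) 3344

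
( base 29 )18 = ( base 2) 100101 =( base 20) 1h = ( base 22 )1f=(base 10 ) 37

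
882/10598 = 63/757 = 0.08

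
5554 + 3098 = 8652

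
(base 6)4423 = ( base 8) 1777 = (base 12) 713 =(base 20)2B3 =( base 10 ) 1023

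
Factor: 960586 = 2^1*11^1*47^1*929^1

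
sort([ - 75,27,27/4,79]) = [ - 75,27/4, 27,79 ]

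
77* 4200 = 323400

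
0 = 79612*0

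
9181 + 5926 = 15107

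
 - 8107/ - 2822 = 2 +2463/2822 = 2.87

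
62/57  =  62/57 = 1.09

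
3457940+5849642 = 9307582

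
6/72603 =2/24201= 0.00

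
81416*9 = 732744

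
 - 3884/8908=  - 971/2227 = - 0.44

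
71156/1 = 71156= 71156.00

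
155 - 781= - 626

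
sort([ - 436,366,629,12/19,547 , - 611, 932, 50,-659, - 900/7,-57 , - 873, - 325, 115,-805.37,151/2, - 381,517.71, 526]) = [- 873, - 805.37, - 659, - 611, - 436, - 381, - 325, - 900/7, - 57, 12/19,50, 151/2, 115,366,517.71,526,547,629,932]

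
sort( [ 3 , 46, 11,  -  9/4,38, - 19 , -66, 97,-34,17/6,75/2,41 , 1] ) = [-66, -34, - 19,-9/4, 1, 17/6,3, 11,75/2, 38, 41,46, 97 ] 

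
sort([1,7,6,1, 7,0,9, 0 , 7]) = [ 0,0,1, 1,6,  7,7,7, 9 ] 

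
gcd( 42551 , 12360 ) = 1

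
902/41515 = 902/41515 = 0.02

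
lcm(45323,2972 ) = 181292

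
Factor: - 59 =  - 59^1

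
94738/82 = 47369/41 = 1155.34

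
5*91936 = 459680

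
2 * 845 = 1690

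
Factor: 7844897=7844897^1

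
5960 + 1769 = 7729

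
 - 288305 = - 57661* 5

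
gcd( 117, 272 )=1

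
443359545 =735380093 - 292020548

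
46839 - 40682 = 6157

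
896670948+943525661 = 1840196609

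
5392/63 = 5392/63 = 85.59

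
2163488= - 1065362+3228850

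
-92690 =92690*(-1)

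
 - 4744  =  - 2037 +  - 2707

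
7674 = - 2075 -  - 9749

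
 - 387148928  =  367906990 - 755055918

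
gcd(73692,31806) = 18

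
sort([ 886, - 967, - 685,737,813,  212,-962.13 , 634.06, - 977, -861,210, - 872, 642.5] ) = [ - 977,  -  967, - 962.13, - 872,-861,-685,210,212, 634.06, 642.5,737 , 813, 886]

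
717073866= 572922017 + 144151849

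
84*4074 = 342216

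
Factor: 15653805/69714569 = 3^1*5^1 * 17^(-1 ) *359^(-1 )*11423^( - 1)*1043587^1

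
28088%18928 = 9160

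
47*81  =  3807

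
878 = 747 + 131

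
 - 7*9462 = -66234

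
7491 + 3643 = 11134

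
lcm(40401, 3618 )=242406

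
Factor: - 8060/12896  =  - 5/8= - 2^( - 3 )*5^1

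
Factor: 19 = 19^1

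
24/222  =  4/37 = 0.11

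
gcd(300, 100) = 100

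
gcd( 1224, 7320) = 24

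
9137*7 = 63959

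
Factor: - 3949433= - 3949433^1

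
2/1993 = 2/1993 = 0.00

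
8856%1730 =206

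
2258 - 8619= - 6361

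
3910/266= 14+93/133 = 14.70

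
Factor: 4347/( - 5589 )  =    -  3^( - 2 ) * 7^1 = - 7/9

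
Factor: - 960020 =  - 2^2*5^1*23^1*2087^1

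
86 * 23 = 1978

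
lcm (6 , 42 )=42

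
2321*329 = 763609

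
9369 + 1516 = 10885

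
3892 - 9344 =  - 5452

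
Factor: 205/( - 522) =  -2^( - 1)*3^ (  -  2 ) * 5^1*29^(-1)*41^1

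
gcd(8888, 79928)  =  8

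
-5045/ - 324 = 15 + 185/324=15.57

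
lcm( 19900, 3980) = 19900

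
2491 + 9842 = 12333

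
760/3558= 380/1779 = 0.21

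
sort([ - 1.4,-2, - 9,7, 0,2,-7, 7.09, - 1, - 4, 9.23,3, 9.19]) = [ - 9, - 7, - 4, - 2, - 1.4, - 1, 0,2, 3, 7, 7.09,9.19, 9.23 ] 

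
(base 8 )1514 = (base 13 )4CC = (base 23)1DG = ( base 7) 2314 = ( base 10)844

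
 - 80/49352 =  - 1 + 6159/6169 = - 0.00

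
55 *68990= 3794450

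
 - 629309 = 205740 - 835049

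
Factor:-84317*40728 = -2^3*3^1*1697^1*84317^1 = - 3434062776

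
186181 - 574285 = -388104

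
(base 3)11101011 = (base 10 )3190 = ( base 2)110001110110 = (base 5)100230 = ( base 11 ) 2440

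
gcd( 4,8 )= 4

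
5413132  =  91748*59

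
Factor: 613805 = 5^1*122761^1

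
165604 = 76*2179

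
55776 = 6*9296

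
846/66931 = 846/66931 = 0.01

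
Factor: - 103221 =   -  3^3 * 3823^1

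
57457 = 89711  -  32254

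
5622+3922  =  9544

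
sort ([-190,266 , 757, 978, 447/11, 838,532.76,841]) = [ - 190,447/11,266, 532.76,757, 838, 841, 978] 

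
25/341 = 25/341=   0.07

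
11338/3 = 11338/3 = 3779.33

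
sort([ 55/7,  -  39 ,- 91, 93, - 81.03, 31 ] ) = [ - 91,  -  81.03, - 39,55/7, 31 , 93 ]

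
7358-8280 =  - 922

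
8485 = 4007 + 4478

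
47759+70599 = 118358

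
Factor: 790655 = 5^1*31^1*5101^1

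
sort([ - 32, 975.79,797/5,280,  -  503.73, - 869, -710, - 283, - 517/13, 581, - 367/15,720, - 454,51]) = [-869, - 710, - 503.73,  -  454,  -  283, - 517/13, - 32, - 367/15,51, 797/5,280,  581,720,975.79 ] 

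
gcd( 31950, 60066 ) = 1278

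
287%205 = 82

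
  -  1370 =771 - 2141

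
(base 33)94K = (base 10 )9953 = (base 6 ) 114025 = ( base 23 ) IIH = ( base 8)23341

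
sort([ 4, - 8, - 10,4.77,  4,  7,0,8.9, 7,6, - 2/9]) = [ - 10, - 8, - 2/9,0,4,4 , 4.77,6,  7,7,8.9]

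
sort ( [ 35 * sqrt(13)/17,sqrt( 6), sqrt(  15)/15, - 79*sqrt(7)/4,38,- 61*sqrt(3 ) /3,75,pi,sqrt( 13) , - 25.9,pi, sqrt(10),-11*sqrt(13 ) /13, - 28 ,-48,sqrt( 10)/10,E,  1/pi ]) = [ - 79 * sqrt(7)/4, - 48,-61*sqrt(3 ) /3,  -  28, - 25.9,-11*sqrt(  13)/13 , sqrt( 15)/15, sqrt(10 ) /10, 1/pi,sqrt( 6 ),E,pi,pi,  sqrt( 10) , sqrt(13 ), 35*sqrt( 13 ) /17, 38,75 ]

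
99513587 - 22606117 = 76907470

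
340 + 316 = 656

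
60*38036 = 2282160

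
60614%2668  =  1918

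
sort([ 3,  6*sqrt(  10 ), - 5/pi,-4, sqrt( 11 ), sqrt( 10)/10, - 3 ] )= [ - 4, - 3, - 5/pi, sqrt(10 )/10,3  ,  sqrt( 11),6*sqrt( 10 )]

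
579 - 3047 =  - 2468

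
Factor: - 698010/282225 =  - 2^1*5^ ( -1 )*71^(- 1 )*439^1=- 878/355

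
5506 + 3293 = 8799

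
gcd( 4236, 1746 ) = 6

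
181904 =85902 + 96002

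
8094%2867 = 2360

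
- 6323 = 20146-26469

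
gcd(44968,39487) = 7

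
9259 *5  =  46295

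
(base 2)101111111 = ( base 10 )383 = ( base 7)1055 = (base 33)bk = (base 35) AX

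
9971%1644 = 107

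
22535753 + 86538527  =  109074280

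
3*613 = 1839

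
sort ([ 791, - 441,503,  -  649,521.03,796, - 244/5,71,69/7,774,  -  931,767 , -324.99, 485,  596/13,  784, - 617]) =[-931,-649,-617, - 441,- 324.99, - 244/5,69/7, 596/13, 71,485, 503,521.03,767,774 , 784, 791, 796]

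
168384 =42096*4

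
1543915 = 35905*43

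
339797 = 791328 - 451531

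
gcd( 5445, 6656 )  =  1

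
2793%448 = 105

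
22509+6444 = 28953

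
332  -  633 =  - 301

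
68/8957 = 68/8957 =0.01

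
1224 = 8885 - 7661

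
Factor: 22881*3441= 3^2*29^1*31^1*37^1*263^1 = 78733521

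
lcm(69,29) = 2001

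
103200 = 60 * 1720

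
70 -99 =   -  29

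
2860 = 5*572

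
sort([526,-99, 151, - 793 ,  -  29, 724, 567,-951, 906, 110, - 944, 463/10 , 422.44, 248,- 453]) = [ - 951,-944,- 793,-453, - 99, - 29, 463/10, 110, 151, 248, 422.44, 526, 567, 724,906]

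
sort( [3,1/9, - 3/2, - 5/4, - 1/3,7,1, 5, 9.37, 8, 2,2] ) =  [-3/2, - 5/4,-1/3,1/9,1, 2,  2,  3 , 5, 7,8, 9.37] 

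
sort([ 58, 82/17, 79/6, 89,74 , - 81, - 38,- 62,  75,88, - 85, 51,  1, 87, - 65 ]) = [ - 85,  -  81,  -  65, - 62,- 38, 1, 82/17,79/6 , 51, 58, 74, 75 , 87, 88, 89 ]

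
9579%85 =59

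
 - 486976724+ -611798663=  - 1098775387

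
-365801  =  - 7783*47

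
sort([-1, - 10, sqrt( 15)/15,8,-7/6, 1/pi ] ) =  [ - 10,-7/6, - 1, sqrt(15) /15, 1/pi, 8]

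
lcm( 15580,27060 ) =514140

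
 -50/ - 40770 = 5/4077 = 0.00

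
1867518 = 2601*718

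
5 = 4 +1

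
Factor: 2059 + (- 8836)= - 6777 = -3^3*251^1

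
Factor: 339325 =5^2*7^2*277^1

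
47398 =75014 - 27616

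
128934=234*551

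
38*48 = 1824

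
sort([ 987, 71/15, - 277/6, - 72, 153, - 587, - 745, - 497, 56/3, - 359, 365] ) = [ -745, - 587, - 497, - 359,  -  72, - 277/6,  71/15,56/3, 153,365, 987]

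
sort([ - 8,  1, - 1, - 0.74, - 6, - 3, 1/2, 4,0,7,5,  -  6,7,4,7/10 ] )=[ - 8 , - 6 , - 6, -3, - 1, - 0.74,0, 1/2, 7/10, 1, 4,4, 5,7, 7]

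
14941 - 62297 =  - 47356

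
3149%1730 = 1419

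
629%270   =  89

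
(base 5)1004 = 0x81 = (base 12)A9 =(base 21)63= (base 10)129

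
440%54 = 8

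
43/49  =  43/49 = 0.88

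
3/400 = 3/400 = 0.01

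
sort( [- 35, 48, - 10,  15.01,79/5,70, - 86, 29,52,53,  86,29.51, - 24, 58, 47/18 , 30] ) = [ - 86, - 35, - 24, -10, 47/18, 15.01,79/5,29 , 29.51,30, 48, 52,53,58, 70, 86 ] 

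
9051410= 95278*95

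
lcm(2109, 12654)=12654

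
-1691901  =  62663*( - 27)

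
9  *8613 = 77517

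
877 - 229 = 648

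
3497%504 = 473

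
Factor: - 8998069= - 769^1*11701^1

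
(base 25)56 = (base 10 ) 131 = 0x83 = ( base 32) 43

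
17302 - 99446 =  - 82144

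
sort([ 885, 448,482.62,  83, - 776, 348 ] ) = [ -776,83,348, 448, 482.62,885] 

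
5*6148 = 30740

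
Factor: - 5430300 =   -  2^2*3^1 * 5^2*23^1*787^1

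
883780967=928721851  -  44940884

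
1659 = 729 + 930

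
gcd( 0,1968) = 1968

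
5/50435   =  1/10087=0.00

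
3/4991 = 3/4991 = 0.00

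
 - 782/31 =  - 26 + 24/31 = -25.23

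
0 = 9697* 0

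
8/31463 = 8/31463 = 0.00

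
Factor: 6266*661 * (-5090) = -21081894340 = - 2^2*5^1*13^1 *241^1*509^1*661^1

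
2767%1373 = 21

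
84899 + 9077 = 93976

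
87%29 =0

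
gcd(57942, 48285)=9657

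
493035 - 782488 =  - 289453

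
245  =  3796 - 3551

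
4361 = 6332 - 1971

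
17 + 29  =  46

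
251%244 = 7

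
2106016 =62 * 33968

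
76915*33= 2538195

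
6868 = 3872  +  2996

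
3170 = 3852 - 682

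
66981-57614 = 9367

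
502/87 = 5 + 67/87 = 5.77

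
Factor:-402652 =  - 2^2*43^1*2341^1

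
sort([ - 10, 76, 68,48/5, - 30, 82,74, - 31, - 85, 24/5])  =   [ - 85, - 31 , - 30, - 10, 24/5, 48/5, 68, 74,76 , 82] 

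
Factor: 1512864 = 2^5*3^3*17^1*103^1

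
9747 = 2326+7421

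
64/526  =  32/263=0.12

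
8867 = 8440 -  - 427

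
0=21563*0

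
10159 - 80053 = - 69894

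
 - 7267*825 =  - 5995275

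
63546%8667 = 2877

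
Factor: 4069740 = 2^2*3^1*5^1*67829^1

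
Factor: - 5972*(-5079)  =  30331788 = 2^2 * 3^1*1493^1 * 1693^1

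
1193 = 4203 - 3010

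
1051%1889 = 1051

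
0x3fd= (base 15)481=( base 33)uv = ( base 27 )1AM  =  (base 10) 1021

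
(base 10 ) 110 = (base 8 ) 156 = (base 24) 4e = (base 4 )1232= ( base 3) 11002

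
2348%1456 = 892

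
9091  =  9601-510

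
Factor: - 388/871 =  - 2^2 * 13^(  -  1 )*67^( - 1)*97^1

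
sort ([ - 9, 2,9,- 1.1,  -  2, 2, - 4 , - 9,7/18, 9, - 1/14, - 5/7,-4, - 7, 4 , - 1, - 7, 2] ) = [-9, - 9, - 7, - 7,  -  4, - 4, - 2, - 1.1,  -  1, - 5/7, - 1/14, 7/18,  2,2,  2,4, 9, 9] 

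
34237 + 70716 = 104953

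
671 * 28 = 18788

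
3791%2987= 804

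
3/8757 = 1/2919 = 0.00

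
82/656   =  1/8 = 0.12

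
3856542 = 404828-  -  3451714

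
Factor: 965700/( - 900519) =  - 321900/300173= - 2^2 *3^1*5^2 * 23^(  -  1 )*29^1*31^( - 1)*37^1*421^(-1 )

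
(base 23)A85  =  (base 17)11g5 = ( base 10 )5479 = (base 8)12547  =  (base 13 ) 2656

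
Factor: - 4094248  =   - 2^3*107^1*4783^1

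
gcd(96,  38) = 2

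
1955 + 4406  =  6361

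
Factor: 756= 2^2*3^3*7^1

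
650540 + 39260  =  689800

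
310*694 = 215140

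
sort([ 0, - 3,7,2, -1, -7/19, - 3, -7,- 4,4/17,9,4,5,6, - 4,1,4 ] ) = [ - 7, - 4 ,-4 , - 3, - 3, - 1,-7/19,0,4/17,1, 2, 4,4,5, 6 , 7,9 ]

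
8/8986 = 4/4493 = 0.00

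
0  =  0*75326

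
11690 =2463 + 9227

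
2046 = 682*3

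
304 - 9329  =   - 9025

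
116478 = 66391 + 50087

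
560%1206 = 560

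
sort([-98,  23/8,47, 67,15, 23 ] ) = [ -98 , 23/8, 15,23,47,67]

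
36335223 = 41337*879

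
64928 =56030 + 8898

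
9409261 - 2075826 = 7333435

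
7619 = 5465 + 2154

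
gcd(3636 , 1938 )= 6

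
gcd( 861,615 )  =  123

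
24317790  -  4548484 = 19769306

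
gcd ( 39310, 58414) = 2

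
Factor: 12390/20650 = 3/5  =  3^1*5^( - 1 ) 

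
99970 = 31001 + 68969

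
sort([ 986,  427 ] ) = [427, 986]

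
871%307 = 257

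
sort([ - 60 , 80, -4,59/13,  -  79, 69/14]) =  [ - 79,- 60, - 4,59/13,69/14,80] 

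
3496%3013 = 483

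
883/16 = 883/16 = 55.19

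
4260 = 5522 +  - 1262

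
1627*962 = 1565174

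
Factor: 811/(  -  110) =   -  2^( - 1)*5^( - 1 )*11^( - 1 )*811^1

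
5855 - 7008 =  - 1153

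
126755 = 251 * 505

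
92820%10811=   6332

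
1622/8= 202 + 3/4 = 202.75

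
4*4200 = 16800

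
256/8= 32 = 32.00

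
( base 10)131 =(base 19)6h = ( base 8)203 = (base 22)5l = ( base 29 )4F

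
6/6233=6/6233  =  0.00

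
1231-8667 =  - 7436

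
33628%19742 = 13886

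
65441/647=65441/647 = 101.15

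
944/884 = 1+15/221 =1.07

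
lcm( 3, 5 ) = 15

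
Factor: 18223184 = 2^4*7^1*17^2*563^1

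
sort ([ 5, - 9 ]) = [-9, 5]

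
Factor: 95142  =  2^1 * 3^1 * 101^1*157^1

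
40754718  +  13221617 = 53976335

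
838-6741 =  - 5903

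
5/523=5/523=0.01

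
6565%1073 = 127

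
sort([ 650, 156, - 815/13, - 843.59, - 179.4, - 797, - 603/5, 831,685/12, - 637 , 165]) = [ - 843.59 ,  -  797, - 637,-179.4,-603/5,-815/13, 685/12, 156  ,  165, 650, 831 ]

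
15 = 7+8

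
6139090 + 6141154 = 12280244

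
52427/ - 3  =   - 52427/3= - 17475.67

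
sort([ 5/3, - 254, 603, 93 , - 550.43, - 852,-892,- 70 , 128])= [ - 892 , - 852  , -550.43, - 254 , - 70,5/3, 93,  128,603]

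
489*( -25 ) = -12225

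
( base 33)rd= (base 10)904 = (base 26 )18K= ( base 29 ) 125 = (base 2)1110001000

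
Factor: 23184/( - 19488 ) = - 2^( - 1)*3^1*23^1 * 29^( - 1 )=- 69/58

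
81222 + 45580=126802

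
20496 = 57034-36538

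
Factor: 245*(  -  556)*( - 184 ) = 2^5*5^1*7^2*23^1 *139^1  =  25064480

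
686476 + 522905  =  1209381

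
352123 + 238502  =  590625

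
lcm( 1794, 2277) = 59202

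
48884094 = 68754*711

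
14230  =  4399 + 9831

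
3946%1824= 298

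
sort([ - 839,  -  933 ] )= [ - 933, -839 ]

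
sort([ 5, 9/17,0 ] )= [0 , 9/17,5] 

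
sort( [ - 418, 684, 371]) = [ - 418,371, 684]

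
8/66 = 4/33 = 0.12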